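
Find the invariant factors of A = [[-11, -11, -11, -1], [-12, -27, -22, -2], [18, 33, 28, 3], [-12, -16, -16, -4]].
x + 5, (x + 2)^2(x + 5)

The Jordan structure of A has elementary divisors (x + 5), (x + 5), (x + 2)^2. Arranging the block sizes at each eigenvalue in decreasing order and taking row products gives the invariant factors.

Invariant factors (smallest first, each dividing the next): x + 5, (x + 2)^2(x + 5).

Check: the last factor (x + 2)^2(x + 5) is the minimal polynomial, and the product (x + 2)^2(x + 5)^2 is the characteristic polynomial.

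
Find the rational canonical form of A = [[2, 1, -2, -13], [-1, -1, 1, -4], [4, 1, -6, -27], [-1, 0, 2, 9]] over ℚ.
R = [[0, 0, 0, -4], [1, 0, 0, -15], [0, 1, 0, 4], [0, 0, 1, 4]]

The invariant factors of A (the non-unit diagonal entries of the Smith normal form of xI - A over ℚ[x]) are (x - 4)(x^3 - 4x - 1), each dividing the next. The characteristic polynomial is their product, (x - 4)(x^3 - 4x - 1).

The rational canonical form is the block-diagonal matrix of companion matrices C(f_i):
R = [[0, 0, 0, -4], [1, 0, 0, -15], [0, 1, 0, 4], [0, 0, 1, 4]].

Note the characteristic polynomial does not split into linear factors over ℚ, so A has no Jordan form over ℚ; the rational canonical form exists over any field.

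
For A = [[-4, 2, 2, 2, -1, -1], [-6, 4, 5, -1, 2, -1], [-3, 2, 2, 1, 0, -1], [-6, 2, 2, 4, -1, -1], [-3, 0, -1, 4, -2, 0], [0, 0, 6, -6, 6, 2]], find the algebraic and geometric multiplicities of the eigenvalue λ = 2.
The characteristic polynomial is (x - 2)^4(x + 1)^2, so the factor x - 2 appears with exponent 4: the algebraic multiplicity is 4.

rank(A - 2I) = 3, so the eigenspace has dimension 6 - 3 = 3: the geometric multiplicity is 3.

Since 3 < 4, A is not diagonalizable.

algebraic multiplicity 4, geometric multiplicity 3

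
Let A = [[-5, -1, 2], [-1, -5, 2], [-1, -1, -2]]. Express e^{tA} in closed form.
A has Jordan form J = [[-4, 1, 0], [0, -4, 0], [0, 0, -4]] with A = PJP^{-1}, so e^{tA} = P e^{tJ} P^{-1}.

For a Jordan block J_k(λ), e^{tJ_k(λ)} = e^{λt} · (I + tN + t^2 N^2/2! + ... + t^{k-1} N^{k-1}/(k-1)!) where N is the nilpotent superdiagonal part.

Assembling the blocks and conjugating back gives the entries of e^{tA} as shown above.

e^{tA} = [[(1 - t)*e^{-4*t}, -t*e^{-4*t}, 2*t*e^{-4*t}], [-t*e^{-4*t}, (1 - t)*e^{-4*t}, 2*t*e^{-4*t}], [-t*e^{-4*t}, -t*e^{-4*t}, (2*t + 1)*e^{-4*t}]]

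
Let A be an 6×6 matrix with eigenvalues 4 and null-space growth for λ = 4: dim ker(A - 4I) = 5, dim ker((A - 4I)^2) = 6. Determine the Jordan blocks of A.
λ = 4: successive nullity increments [5, 1] count blocks of size ≥ k; block sizes are [2, 1, 1, 1, 1].

Jordan blocks: (4, 2), (4, 1), (4, 1), (4, 1), (4, 1)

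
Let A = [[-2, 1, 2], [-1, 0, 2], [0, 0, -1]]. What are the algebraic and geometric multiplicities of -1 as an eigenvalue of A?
The characteristic polynomial is (x + 1)^3, so the factor x + 1 appears with exponent 3: the algebraic multiplicity is 3.

rank(A + I) = 1, so the eigenspace has dimension 3 - 1 = 2: the geometric multiplicity is 2.

Since 2 < 3, A is not diagonalizable.

algebraic multiplicity 3, geometric multiplicity 2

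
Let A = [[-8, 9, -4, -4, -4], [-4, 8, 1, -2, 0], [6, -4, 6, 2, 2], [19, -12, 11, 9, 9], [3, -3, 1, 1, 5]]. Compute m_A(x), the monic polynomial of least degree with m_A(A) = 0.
m_A(x) = (x - 4)^3

The characteristic polynomial factors as (x - 4)^5. The minimal polynomial is ∏(x - λ)^{k_λ} where k_λ is the size of the largest Jordan block at λ.

For λ = 4: rank(A - 4I) = 3, and the largest Jordan block has size 3 (the smallest k with rank((A - 4I)^k) = rank((A - 4I)^(k+1))).

So m_A(x) = (x - 4)^3.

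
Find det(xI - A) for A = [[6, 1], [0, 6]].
xI - A = [[x - 6, -1], [0, x - 6]].

Expanding det(xI - A) along the first row:
det(xI - A) = + (x - 6)·det([[x - 6]]) - (-1)·det([[0]]).

Evaluating gives χ_A(x) = x^2 - 12x + 36 = (x - 6)^2.

χ_A(x) = (x - 6)^2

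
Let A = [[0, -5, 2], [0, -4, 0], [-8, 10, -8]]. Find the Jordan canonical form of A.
The characteristic polynomial is det(xI - A) = (x + 4)^3, so the eigenvalues are -4 (algebraic multiplicity 3).

For λ = -4: rank(A + 4I) = 1, rank((A + 4I)^2) = 0. The eigenspace has dimension 3 - 1 = 2, so there are 2 Jordan blocks; the rank sequence gives block sizes [2, 1].

Assembling the blocks gives the Jordan form J above.

J = [[-4, 1, 0], [0, -4, 0], [0, 0, -4]]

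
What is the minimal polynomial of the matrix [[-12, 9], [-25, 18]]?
m_A(x) = (x - 3)^2

The characteristic polynomial factors as (x - 3)^2. The minimal polynomial is ∏(x - λ)^{k_λ} where k_λ is the size of the largest Jordan block at λ.

For λ = 3: rank(A - 3I) = 1, and the largest Jordan block has size 2 (the smallest k with rank((A - 3I)^k) = rank((A - 3I)^(k+1))).

So m_A(x) = (x - 3)^2.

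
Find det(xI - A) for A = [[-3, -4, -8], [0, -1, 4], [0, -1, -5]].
xI - A = [[x + 3, 4, 8], [0, x + 1, -4], [0, 1, x + 5]].

Expanding det(xI - A) along the first row:
det(xI - A) = + (x + 3)·det([[x + 1, -4], [1, x + 5]]) - (4)·det([[0, -4], [0, x + 5]]) + (8)·det([[0, x + 1], [0, 1]]).

Evaluating gives χ_A(x) = x^3 + 9x^2 + 27x + 27 = (x + 3)^3.

χ_A(x) = (x + 3)^3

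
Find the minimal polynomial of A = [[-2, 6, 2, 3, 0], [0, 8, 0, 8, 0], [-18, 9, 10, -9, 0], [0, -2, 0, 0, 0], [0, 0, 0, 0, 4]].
m_A(x) = (x - 4)^2

The characteristic polynomial factors as (x - 4)^5. The minimal polynomial is ∏(x - λ)^{k_λ} where k_λ is the size of the largest Jordan block at λ.

For λ = 4: rank(A - 4I) = 2, and the largest Jordan block has size 2 (the smallest k with rank((A - 4I)^k) = rank((A - 4I)^(k+1))).

So m_A(x) = (x - 4)^2.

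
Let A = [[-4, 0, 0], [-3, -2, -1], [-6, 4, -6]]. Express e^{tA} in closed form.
A has Jordan form J = [[-4, 1, 0], [0, -4, 0], [0, 0, -4]] with A = PJP^{-1}, so e^{tA} = P e^{tJ} P^{-1}.

For a Jordan block J_k(λ), e^{tJ_k(λ)} = e^{λt} · (I + tN + t^2 N^2/2! + ... + t^{k-1} N^{k-1}/(k-1)!) where N is the nilpotent superdiagonal part.

Assembling the blocks and conjugating back gives the entries of e^{tA} as shown above.

e^{tA} = [[e^{-4*t}, 0, 0], [-3*t*e^{-4*t}, (2*t + 1)*e^{-4*t}, -t*e^{-4*t}], [-6*t*e^{-4*t}, 4*t*e^{-4*t}, (1 - 2*t)*e^{-4*t}]]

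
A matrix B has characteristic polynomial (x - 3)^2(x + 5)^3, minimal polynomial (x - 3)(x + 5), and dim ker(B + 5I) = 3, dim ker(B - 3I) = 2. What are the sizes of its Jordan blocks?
λ = -5: algebraic multiplicity 3 (exponent in χ_B), largest block size 1 (exponent in m_B), 3 blocks (geometric multiplicity). These force block sizes [1, 1, 1].
λ = 3: algebraic multiplicity 2 (exponent in χ_B), largest block size 1 (exponent in m_B), 2 blocks (geometric multiplicity). These force block sizes [1, 1].

Jordan blocks: (-5, 1), (-5, 1), (-5, 1), (3, 1), (3, 1)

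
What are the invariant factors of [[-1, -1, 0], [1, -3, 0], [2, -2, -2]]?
The Jordan structure of A has elementary divisors (x + 2)^2, (x + 2). Arranging the block sizes at each eigenvalue in decreasing order and taking row products gives the invariant factors.

Invariant factors (smallest first, each dividing the next): x + 2, (x + 2)^2.

Check: the last factor (x + 2)^2 is the minimal polynomial, and the product (x + 2)^3 is the characteristic polynomial.

x + 2, (x + 2)^2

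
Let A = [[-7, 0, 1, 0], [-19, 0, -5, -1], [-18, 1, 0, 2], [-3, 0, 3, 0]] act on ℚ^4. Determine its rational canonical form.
The invariant factors of A (the non-unit diagonal entries of the Smith normal form of xI - A over ℚ[x]) are (x + 3)^2(x^2 + x + 2), each dividing the next. The characteristic polynomial is their product, (x + 3)^2(x^2 + x + 2).

The rational canonical form is the block-diagonal matrix of companion matrices C(f_i):
R = [[0, 0, 0, -18], [1, 0, 0, -21], [0, 1, 0, -17], [0, 0, 1, -7]].

Note the characteristic polynomial does not split into linear factors over ℚ, so A has no Jordan form over ℚ; the rational canonical form exists over any field.

R = [[0, 0, 0, -18], [1, 0, 0, -21], [0, 1, 0, -17], [0, 0, 1, -7]]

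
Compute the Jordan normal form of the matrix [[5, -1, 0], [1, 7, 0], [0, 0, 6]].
J = [[6, 1, 0], [0, 6, 0], [0, 0, 6]]

The characteristic polynomial is det(xI - A) = (x - 6)^3, so the eigenvalues are 6 (algebraic multiplicity 3).

For λ = 6: rank(A - 6I) = 1, rank((A - 6I)^2) = 0. The eigenspace has dimension 3 - 1 = 2, so there are 2 Jordan blocks; the rank sequence gives block sizes [2, 1].

Assembling the blocks gives the Jordan form J above.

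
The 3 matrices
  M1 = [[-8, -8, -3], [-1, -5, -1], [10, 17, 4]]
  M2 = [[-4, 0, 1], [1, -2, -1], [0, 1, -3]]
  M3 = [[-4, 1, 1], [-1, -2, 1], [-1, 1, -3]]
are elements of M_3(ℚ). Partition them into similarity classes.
Characteristic polynomials: χ_{M1} = (x + 3)^3, χ_{M2} = (x + 3)^3, χ_{M3} = (x + 3)^3.

{M1, M2, M3}: invariant factors (x + 3)^3.

Matrices are similar if and only if their invariant-factor lists agree; the partition into similarity classes is {M1, M2, M3}.

1 class: {M1, M2, M3}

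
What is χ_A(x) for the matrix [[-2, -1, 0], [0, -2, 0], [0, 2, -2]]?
χ_A(x) = (x + 2)^3

xI - A = [[x + 2, 1, 0], [0, x + 2, 0], [0, -2, x + 2]].

Expanding det(xI - A) along the first row:
det(xI - A) = + (x + 2)·det([[x + 2, 0], [-2, x + 2]]) - (1)·det([[0, 0], [0, x + 2]]) + (0)·det([[0, x + 2], [0, -2]]).

Evaluating gives χ_A(x) = x^3 + 6x^2 + 12x + 8 = (x + 2)^3.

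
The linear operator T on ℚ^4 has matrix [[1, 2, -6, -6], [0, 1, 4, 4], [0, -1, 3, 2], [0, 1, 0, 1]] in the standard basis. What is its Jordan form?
The characteristic polynomial is det(xI - A) = (x - 3)(x - 1)^3, so the eigenvalues are 1 (algebraic multiplicity 3), 3 (algebraic multiplicity 1).

For λ = 1: rank(A - I) = 2, rank((A - I)^2) = 1. The eigenspace has dimension 4 - 2 = 2, so there are 2 Jordan blocks; the rank sequence gives block sizes [2, 1].

For λ = 3: algebraic multiplicity 1 gives one 1×1 block.

Assembling the blocks gives the Jordan form J above.

J = [[1, 1, 0, 0], [0, 1, 0, 0], [0, 0, 1, 0], [0, 0, 0, 3]]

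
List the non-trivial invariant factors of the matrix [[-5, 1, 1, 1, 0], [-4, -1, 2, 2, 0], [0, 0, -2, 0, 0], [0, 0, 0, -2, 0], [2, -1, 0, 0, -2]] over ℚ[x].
The Jordan structure of A has elementary divisors (x + 3)^2, (x + 2), (x + 2), (x + 2). Arranging the block sizes at each eigenvalue in decreasing order and taking row products gives the invariant factors.

Invariant factors (smallest first, each dividing the next): x + 2, x + 2, (x + 2)(x + 3)^2.

Check: the last factor (x + 2)(x + 3)^2 is the minimal polynomial, and the product (x + 2)^3(x + 3)^2 is the characteristic polynomial.

x + 2, x + 2, (x + 2)(x + 3)^2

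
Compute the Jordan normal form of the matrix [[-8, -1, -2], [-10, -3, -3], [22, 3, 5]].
J = [[-2, 1, 0], [0, -2, 1], [0, 0, -2]]

The characteristic polynomial is det(xI - A) = (x + 2)^3, so the eigenvalues are -2 (algebraic multiplicity 3).

For λ = -2: rank(A + 2I) = 2, rank((A + 2I)^2) = 1, rank((A + 2I)^3) = 0. The eigenspace has dimension 3 - 2 = 1, so there is 1 Jordan block; the rank sequence gives block sizes [3].

Assembling the blocks gives the Jordan form J above.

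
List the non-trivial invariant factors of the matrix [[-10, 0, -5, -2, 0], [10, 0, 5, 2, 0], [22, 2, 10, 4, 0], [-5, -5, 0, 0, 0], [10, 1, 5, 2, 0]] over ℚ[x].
The Jordan structure of A has elementary divisors x^3, x^2. Arranging the block sizes at each eigenvalue in decreasing order and taking row products gives the invariant factors.

Invariant factors (smallest first, each dividing the next): x^2, x^3.

Check: the last factor x^3 is the minimal polynomial, and the product x^5 is the characteristic polynomial.

x^2, x^3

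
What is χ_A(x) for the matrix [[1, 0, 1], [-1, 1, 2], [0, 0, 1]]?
xI - A = [[x - 1, 0, -1], [1, x - 1, -2], [0, 0, x - 1]].

Expanding det(xI - A) along the first row:
det(xI - A) = + (x - 1)·det([[x - 1, -2], [0, x - 1]]) - (0)·det([[1, -2], [0, x - 1]]) + (-1)·det([[1, x - 1], [0, 0]]).

Evaluating gives χ_A(x) = x^3 - 3x^2 + 3x - 1 = (x - 1)^3.

χ_A(x) = (x - 1)^3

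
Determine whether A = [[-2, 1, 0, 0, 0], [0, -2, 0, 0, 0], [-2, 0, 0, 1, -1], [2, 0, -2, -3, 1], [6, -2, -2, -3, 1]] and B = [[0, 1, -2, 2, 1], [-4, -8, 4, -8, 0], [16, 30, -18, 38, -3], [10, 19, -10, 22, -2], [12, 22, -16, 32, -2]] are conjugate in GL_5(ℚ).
Two matrices over a field are similar if and only if they have the same invariant factors.

Both A and B have characteristic polynomial x^2(x + 2)^3 and minimal polynomial x^2(x + 2)^2. Computing further, both have invariant factors x + 2, x^2(x + 2)^2. Hence A and B are similar.

Yes.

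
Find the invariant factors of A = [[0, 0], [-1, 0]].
The Jordan structure of A has elementary divisors x^2. Arranging the block sizes at each eigenvalue in decreasing order and taking row products gives the invariant factors.

Invariant factors (smallest first, each dividing the next): x^2.

Check: the last factor x^2 is the minimal polynomial, and the product x^2 is the characteristic polynomial.

x^2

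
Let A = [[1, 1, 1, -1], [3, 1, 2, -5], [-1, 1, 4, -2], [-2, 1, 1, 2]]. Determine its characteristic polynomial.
xI - A = [[x - 1, -1, -1, 1], [-3, x - 1, -2, 5], [1, -1, x - 4, 2], [2, -1, -1, x - 2]].

Expanding det(xI - A) along the first row:
det(xI - A) = + (x - 1)·det([[x - 1, -2, 5], [-1, x - 4, 2], [-1, -1, x - 2]]) - (-1)·det([[-3, -2, 5], [1, x - 4, 2], [2, -1, x - 2]]) + (-1)·det([[-3, x - 1, 5], [1, -1, 2], [2, -1, x - 2]]) - (1)·det([[-3, x - 1, -2], [1, -1, x - 4], [2, -1, -1]]).

Evaluating gives χ_A(x) = x^4 - 8x^3 + 22x^2 - 24x + 9 = (x - 3)^2(x - 1)^2.

χ_A(x) = (x - 3)^2(x - 1)^2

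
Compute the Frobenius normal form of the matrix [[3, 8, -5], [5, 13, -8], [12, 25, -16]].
The invariant factors of A (the non-unit diagonal entries of the Smith normal form of xI - A over ℚ[x]) are x^3 + 3x - 3, each dividing the next. The characteristic polynomial is their product, x^3 + 3x - 3.

The rational canonical form is the block-diagonal matrix of companion matrices C(f_i):
R = [[0, 0, 3], [1, 0, -3], [0, 1, 0]].

Note the characteristic polynomial does not split into linear factors over ℚ, so A has no Jordan form over ℚ; the rational canonical form exists over any field.

R = [[0, 0, 3], [1, 0, -3], [0, 1, 0]]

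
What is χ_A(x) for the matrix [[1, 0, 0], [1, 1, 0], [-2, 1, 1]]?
χ_A(x) = (x - 1)^3

xI - A = [[x - 1, 0, 0], [-1, x - 1, 0], [2, -1, x - 1]].

Expanding det(xI - A) along the first row:
det(xI - A) = + (x - 1)·det([[x - 1, 0], [-1, x - 1]]) - (0)·det([[-1, 0], [2, x - 1]]) + (0)·det([[-1, x - 1], [2, -1]]).

Evaluating gives χ_A(x) = x^3 - 3x^2 + 3x - 1 = (x - 1)^3.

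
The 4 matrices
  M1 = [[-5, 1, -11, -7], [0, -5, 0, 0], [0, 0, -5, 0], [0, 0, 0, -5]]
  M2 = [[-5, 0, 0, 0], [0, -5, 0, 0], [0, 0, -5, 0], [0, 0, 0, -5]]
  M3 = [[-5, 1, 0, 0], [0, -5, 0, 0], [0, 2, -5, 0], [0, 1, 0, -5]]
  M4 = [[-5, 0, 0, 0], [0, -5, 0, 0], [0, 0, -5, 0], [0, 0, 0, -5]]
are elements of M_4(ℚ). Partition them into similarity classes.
Characteristic polynomials: χ_{M1} = (x + 5)^4, χ_{M2} = (x + 5)^4, χ_{M3} = (x + 5)^4, χ_{M4} = (x + 5)^4.

{M1, M3}: invariant factors x + 5, x + 5, (x + 5)^2.

{M2, M4}: invariant factors x + 5, x + 5, x + 5, x + 5.

Matrices are similar if and only if their invariant-factor lists agree; the partition into similarity classes is {M1, M3}, {M2, M4}.

2 classes: {M1, M3}, {M2, M4}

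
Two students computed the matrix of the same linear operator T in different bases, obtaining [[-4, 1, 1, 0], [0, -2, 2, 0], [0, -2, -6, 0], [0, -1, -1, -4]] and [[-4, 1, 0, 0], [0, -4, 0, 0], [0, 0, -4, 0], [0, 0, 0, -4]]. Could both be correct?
Yes.

Two matrices over a field are similar if and only if they have the same invariant factors.

Both A and B have characteristic polynomial (x + 4)^4 and minimal polynomial (x + 4)^2. Computing further, both have invariant factors x + 4, x + 4, (x + 4)^2. Hence A and B are similar.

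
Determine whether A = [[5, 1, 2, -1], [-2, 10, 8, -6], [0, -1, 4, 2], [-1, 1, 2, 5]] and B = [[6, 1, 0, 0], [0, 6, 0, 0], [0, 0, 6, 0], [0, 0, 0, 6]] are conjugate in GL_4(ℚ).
Both have characteristic polynomial (x - 6)^4 and minimal polynomial (x - 6)^2. But rank(A - 6I) = 2 for A while rank(B - 6I) = 1 for B, so the number of Jordan blocks at λ = 6 differs. A and B are not similar.

No.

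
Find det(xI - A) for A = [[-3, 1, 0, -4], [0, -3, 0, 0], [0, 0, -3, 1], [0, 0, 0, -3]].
xI - A = [[x + 3, -1, 0, 4], [0, x + 3, 0, 0], [0, 0, x + 3, -1], [0, 0, 0, x + 3]].

Expanding det(xI - A) along the first row:
det(xI - A) = + (x + 3)·det([[x + 3, 0, 0], [0, x + 3, -1], [0, 0, x + 3]]) - (-1)·det([[0, 0, 0], [0, x + 3, -1], [0, 0, x + 3]]) + (0)·det([[0, x + 3, 0], [0, 0, -1], [0, 0, x + 3]]) - (4)·det([[0, x + 3, 0], [0, 0, x + 3], [0, 0, 0]]).

Evaluating gives χ_A(x) = x^4 + 12x^3 + 54x^2 + 108x + 81 = (x + 3)^4.

χ_A(x) = (x + 3)^4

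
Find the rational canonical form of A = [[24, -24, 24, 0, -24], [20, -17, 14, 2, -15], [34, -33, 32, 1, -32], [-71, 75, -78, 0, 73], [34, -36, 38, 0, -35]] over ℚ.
The invariant factors of A (the non-unit diagonal entries of the Smith normal form of xI - A over ℚ[x]) are (x - 2)^3(x - 1)(x + 3), each dividing the next. The characteristic polynomial is their product, (x - 2)^3(x - 1)(x + 3).

The rational canonical form is the block-diagonal matrix of companion matrices C(f_i):
R = [[0, 0, 0, 0, -24], [1, 0, 0, 0, 52], [0, 1, 0, 0, -34], [0, 0, 1, 0, 3], [0, 0, 0, 1, 4]].

R = [[0, 0, 0, 0, -24], [1, 0, 0, 0, 52], [0, 1, 0, 0, -34], [0, 0, 1, 0, 3], [0, 0, 0, 1, 4]]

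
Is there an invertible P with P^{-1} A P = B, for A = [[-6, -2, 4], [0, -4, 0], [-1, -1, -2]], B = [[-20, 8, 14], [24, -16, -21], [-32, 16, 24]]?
Yes.

Two matrices over a field are similar if and only if they have the same invariant factors.

Both A and B have characteristic polynomial (x + 4)^3 and minimal polynomial (x + 4)^2. Computing further, both have invariant factors x + 4, (x + 4)^2. Hence A and B are similar.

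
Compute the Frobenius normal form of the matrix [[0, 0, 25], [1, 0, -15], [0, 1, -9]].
R = [[0, 0, 25], [1, 0, -15], [0, 1, -9]]

The invariant factors of A (the non-unit diagonal entries of the Smith normal form of xI - A over ℚ[x]) are (x - 1)(x + 5)^2, each dividing the next. The characteristic polynomial is their product, (x - 1)(x + 5)^2.

The rational canonical form is the block-diagonal matrix of companion matrices C(f_i):
R = [[0, 0, 25], [1, 0, -15], [0, 1, -9]].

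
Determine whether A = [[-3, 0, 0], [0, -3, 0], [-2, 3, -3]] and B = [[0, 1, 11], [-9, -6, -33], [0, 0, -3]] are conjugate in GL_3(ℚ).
Yes.

Two matrices over a field are similar if and only if they have the same invariant factors.

Both A and B have characteristic polynomial (x + 3)^3 and minimal polynomial (x + 3)^2. Computing further, both have invariant factors x + 3, (x + 3)^2. Hence A and B are similar.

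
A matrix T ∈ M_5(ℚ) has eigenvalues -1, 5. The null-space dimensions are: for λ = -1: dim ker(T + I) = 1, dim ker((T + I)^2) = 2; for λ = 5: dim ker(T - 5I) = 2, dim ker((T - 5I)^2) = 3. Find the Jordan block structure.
λ = -1: successive nullity increments [1, 1] count blocks of size ≥ k; block sizes are [2].
λ = 5: successive nullity increments [2, 1] count blocks of size ≥ k; block sizes are [2, 1].

Jordan blocks: (-1, 2), (5, 2), (5, 1)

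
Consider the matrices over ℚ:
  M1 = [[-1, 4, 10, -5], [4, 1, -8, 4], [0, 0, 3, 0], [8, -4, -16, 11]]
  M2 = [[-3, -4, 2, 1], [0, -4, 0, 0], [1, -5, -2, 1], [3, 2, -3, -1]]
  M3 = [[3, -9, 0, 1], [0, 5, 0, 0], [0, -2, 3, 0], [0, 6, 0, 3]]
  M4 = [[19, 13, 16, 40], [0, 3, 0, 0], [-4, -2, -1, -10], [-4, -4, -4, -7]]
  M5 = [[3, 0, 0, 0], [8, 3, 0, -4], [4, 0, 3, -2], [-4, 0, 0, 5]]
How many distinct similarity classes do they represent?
Characteristic polynomials: χ_{M1} = (x - 5)(x - 3)^3, χ_{M2} = (x + 1)^2(x + 4)^2, χ_{M3} = (x - 5)(x - 3)^3, χ_{M4} = (x - 5)(x - 3)^3, χ_{M5} = (x - 5)(x - 3)^3.

{M1, M3, M4}: invariant factors x - 3, (x - 5)(x - 3)^2.

{M2}: invariant factors (x + 1)^2(x + 4)^2.

{M5}: invariant factors x - 3, x - 3, (x - 5)(x - 3).

Matrices are similar if and only if their invariant-factor lists agree; the partition into similarity classes is {M1, M3, M4}, {M2}, {M5}.

3 classes: {M1, M3, M4}, {M2}, {M5}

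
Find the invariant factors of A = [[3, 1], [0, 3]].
The Jordan structure of A has elementary divisors (x - 3)^2. Arranging the block sizes at each eigenvalue in decreasing order and taking row products gives the invariant factors.

Invariant factors (smallest first, each dividing the next): (x - 3)^2.

Check: the last factor (x - 3)^2 is the minimal polynomial, and the product (x - 3)^2 is the characteristic polynomial.

(x - 3)^2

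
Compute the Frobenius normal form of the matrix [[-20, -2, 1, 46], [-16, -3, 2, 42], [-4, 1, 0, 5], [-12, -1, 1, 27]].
R = [[0, 0, 0, 12], [1, 0, 0, -11], [0, 1, 0, 2], [0, 0, 1, 4]]

The invariant factors of A (the non-unit diagonal entries of the Smith normal form of xI - A over ℚ[x]) are (x - 4)(x^3 - 2x + 3), each dividing the next. The characteristic polynomial is their product, (x - 4)(x^3 - 2x + 3).

The rational canonical form is the block-diagonal matrix of companion matrices C(f_i):
R = [[0, 0, 0, 12], [1, 0, 0, -11], [0, 1, 0, 2], [0, 0, 1, 4]].

Note the characteristic polynomial does not split into linear factors over ℚ, so A has no Jordan form over ℚ; the rational canonical form exists over any field.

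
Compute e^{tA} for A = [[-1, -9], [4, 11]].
A has Jordan form J = [[5, 1], [0, 5]] with A = PJP^{-1}, so e^{tA} = P e^{tJ} P^{-1}.

For a Jordan block J_k(λ), e^{tJ_k(λ)} = e^{λt} · (I + tN + t^2 N^2/2! + ... + t^{k-1} N^{k-1}/(k-1)!) where N is the nilpotent superdiagonal part.

Assembling the blocks and conjugating back gives the entries of e^{tA} as shown above.

e^{tA} = [[(1 - 6*t)*e^{5*t}, -9*t*e^{5*t}], [4*t*e^{5*t}, (6*t + 1)*e^{5*t}]]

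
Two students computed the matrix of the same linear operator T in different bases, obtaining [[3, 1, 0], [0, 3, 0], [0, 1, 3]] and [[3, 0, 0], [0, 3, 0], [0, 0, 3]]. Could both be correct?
No.

Both have characteristic polynomial (x - 3)^3, but the minimal polynomial of A is (x - 3)^2 while the minimal polynomial of B is x - 3. The minimal polynomial is a similarity invariant, so A and B are not similar.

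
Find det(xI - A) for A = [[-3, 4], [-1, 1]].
xI - A = [[x + 3, -4], [1, x - 1]].

Expanding det(xI - A) along the first row:
det(xI - A) = + (x + 3)·det([[x - 1]]) - (-4)·det([[1]]).

Evaluating gives χ_A(x) = x^2 + 2x + 1 = (x + 1)^2.

χ_A(x) = (x + 1)^2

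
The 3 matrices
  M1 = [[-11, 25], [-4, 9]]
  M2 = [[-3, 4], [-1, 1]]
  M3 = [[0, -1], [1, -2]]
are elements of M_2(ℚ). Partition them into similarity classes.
1 class: {M1, M2, M3}

Characteristic polynomials: χ_{M1} = (x + 1)^2, χ_{M2} = (x + 1)^2, χ_{M3} = (x + 1)^2.

{M1, M2, M3}: invariant factors (x + 1)^2.

Matrices are similar if and only if their invariant-factor lists agree; the partition into similarity classes is {M1, M2, M3}.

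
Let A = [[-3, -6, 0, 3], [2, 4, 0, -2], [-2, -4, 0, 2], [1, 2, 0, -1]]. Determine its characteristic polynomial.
χ_A(x) = x^4

xI - A = [[x + 3, 6, 0, -3], [-2, x - 4, 0, 2], [2, 4, x, -2], [-1, -2, 0, x + 1]].

Expanding det(xI - A) along the first row:
det(xI - A) = + (x + 3)·det([[x - 4, 0, 2], [4, x, -2], [-2, 0, x + 1]]) - (6)·det([[-2, 0, 2], [2, x, -2], [-1, 0, x + 1]]) + (0)·det([[-2, x - 4, 2], [2, 4, -2], [-1, -2, x + 1]]) - (-3)·det([[-2, x - 4, 0], [2, 4, x], [-1, -2, 0]]).

Evaluating gives χ_A(x) = x^4.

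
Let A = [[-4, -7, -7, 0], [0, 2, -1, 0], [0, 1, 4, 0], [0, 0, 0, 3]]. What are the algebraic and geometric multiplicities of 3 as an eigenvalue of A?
algebraic multiplicity 3, geometric multiplicity 2

The characteristic polynomial is (x - 3)^3(x + 4), so the factor x - 3 appears with exponent 3: the algebraic multiplicity is 3.

rank(A - 3I) = 2, so the eigenspace has dimension 4 - 2 = 2: the geometric multiplicity is 2.

Since 2 < 3, A is not diagonalizable.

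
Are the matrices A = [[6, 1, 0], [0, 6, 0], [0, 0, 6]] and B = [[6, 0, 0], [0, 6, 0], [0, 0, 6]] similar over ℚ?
No.

Both have characteristic polynomial (x - 6)^3, but the minimal polynomial of A is (x - 6)^2 while the minimal polynomial of B is x - 6. The minimal polynomial is a similarity invariant, so A and B are not similar.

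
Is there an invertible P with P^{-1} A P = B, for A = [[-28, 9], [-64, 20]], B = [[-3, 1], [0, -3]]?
No.

trace(A) = -8 but trace(B) = -6. The trace is a similarity invariant, so A and B are not similar.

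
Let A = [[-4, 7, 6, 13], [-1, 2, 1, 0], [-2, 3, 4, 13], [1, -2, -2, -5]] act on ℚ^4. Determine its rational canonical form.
The invariant factors of A (the non-unit diagonal entries of the Smith normal form of xI - A over ℚ[x]) are x^2(x^2 + 3x + 3), each dividing the next. The characteristic polynomial is their product, x^2(x^2 + 3x + 3).

The rational canonical form is the block-diagonal matrix of companion matrices C(f_i):
R = [[0, 0, 0, 0], [1, 0, 0, 0], [0, 1, 0, -3], [0, 0, 1, -3]].

Note the characteristic polynomial does not split into linear factors over ℚ, so A has no Jordan form over ℚ; the rational canonical form exists over any field.

R = [[0, 0, 0, 0], [1, 0, 0, 0], [0, 1, 0, -3], [0, 0, 1, -3]]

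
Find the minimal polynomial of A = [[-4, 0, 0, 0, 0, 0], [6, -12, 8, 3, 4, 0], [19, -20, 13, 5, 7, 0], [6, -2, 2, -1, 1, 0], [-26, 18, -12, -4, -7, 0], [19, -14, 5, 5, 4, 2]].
m_A(x) = (x - 2)(x + 1)^3(x + 4)

The characteristic polynomial factors as (x - 2)(x + 1)^3(x + 4)^2. The minimal polynomial is ∏(x - λ)^{k_λ} where k_λ is the size of the largest Jordan block at λ.

For λ = -4: rank(A + 4I) = 4, and the largest Jordan block has size 1 (the smallest k with rank((A + 4I)^k) = rank((A + 4I)^(k+1))).
For λ = -1: rank(A + I) = 5, and the largest Jordan block has size 3 (the smallest k with rank((A + I)^k) = rank((A + I)^(k+1))).
For λ = 2: rank(A - 2I) = 5, and the largest Jordan block has size 1 (the smallest k with rank((A - 2I)^k) = rank((A - 2I)^(k+1))).

So m_A(x) = (x - 2)(x + 1)^3(x + 4).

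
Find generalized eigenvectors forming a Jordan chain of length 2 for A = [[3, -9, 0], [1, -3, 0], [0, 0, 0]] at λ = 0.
We seek v_1 ∈ ker(A^2) \ ker(A), then set v_{i+1} = A v_i.

One such chain is v_1 = [[2, 1, 1]]^T, v_2 = [[-3, -1, 0]]^T. Check: A v_2 = [[0, 0, 0]]^T = 0.

v_1 = [[2, 1, 1]]^T, v_2 = [[-3, -1, 0]]^T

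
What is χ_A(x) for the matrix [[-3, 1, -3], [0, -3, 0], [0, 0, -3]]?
xI - A = [[x + 3, -1, 3], [0, x + 3, 0], [0, 0, x + 3]].

Expanding det(xI - A) along the first row:
det(xI - A) = + (x + 3)·det([[x + 3, 0], [0, x + 3]]) - (-1)·det([[0, 0], [0, x + 3]]) + (3)·det([[0, x + 3], [0, 0]]).

Evaluating gives χ_A(x) = x^3 + 9x^2 + 27x + 27 = (x + 3)^3.

χ_A(x) = (x + 3)^3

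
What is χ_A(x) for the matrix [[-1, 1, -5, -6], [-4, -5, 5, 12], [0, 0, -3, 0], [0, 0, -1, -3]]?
χ_A(x) = (x + 3)^4

xI - A = [[x + 1, -1, 5, 6], [4, x + 5, -5, -12], [0, 0, x + 3, 0], [0, 0, 1, x + 3]].

Expanding det(xI - A) along the first row:
det(xI - A) = + (x + 1)·det([[x + 5, -5, -12], [0, x + 3, 0], [0, 1, x + 3]]) - (-1)·det([[4, -5, -12], [0, x + 3, 0], [0, 1, x + 3]]) + (5)·det([[4, x + 5, -12], [0, 0, 0], [0, 0, x + 3]]) - (6)·det([[4, x + 5, -5], [0, 0, x + 3], [0, 0, 1]]).

Evaluating gives χ_A(x) = x^4 + 12x^3 + 54x^2 + 108x + 81 = (x + 3)^4.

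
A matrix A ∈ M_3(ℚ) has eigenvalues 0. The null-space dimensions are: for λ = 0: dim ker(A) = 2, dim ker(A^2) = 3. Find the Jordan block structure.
λ = 0: successive nullity increments [2, 1] count blocks of size ≥ k; block sizes are [2, 1].

Jordan blocks: (0, 2), (0, 1)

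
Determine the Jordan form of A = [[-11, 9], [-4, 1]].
The characteristic polynomial is det(xI - A) = (x + 5)^2, so the eigenvalues are -5 (algebraic multiplicity 2).

For λ = -5: rank(A + 5I) = 1, rank((A + 5I)^2) = 0. The eigenspace has dimension 2 - 1 = 1, so there is 1 Jordan block; the rank sequence gives block sizes [2].

Assembling the blocks gives the Jordan form J above.

J = [[-5, 1], [0, -5]]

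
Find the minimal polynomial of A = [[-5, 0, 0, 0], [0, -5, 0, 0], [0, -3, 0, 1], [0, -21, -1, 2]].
m_A(x) = (x - 1)^2(x + 5)

The characteristic polynomial factors as (x - 1)^2(x + 5)^2. The minimal polynomial is ∏(x - λ)^{k_λ} where k_λ is the size of the largest Jordan block at λ.

For λ = -5: rank(A + 5I) = 2, and the largest Jordan block has size 1 (the smallest k with rank((A + 5I)^k) = rank((A + 5I)^(k+1))).
For λ = 1: rank(A - I) = 3, and the largest Jordan block has size 2 (the smallest k with rank((A - I)^k) = rank((A - I)^(k+1))).

So m_A(x) = (x - 1)^2(x + 5).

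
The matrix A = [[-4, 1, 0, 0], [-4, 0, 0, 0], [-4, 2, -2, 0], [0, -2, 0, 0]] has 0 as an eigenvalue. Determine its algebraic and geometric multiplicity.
The characteristic polynomial is x(x + 2)^3, so the factor x appears with exponent 1: the algebraic multiplicity is 1.

rank(A) = 3, so the eigenspace has dimension 4 - 3 = 1: the geometric multiplicity is 1.

algebraic multiplicity 1, geometric multiplicity 1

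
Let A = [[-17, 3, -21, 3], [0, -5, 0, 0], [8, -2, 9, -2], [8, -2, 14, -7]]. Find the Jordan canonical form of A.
The characteristic polynomial is det(xI - A) = (x + 5)^4, so the eigenvalues are -5 (algebraic multiplicity 4).

For λ = -5: rank(A + 5I) = 1, rank((A + 5I)^2) = 0. The eigenspace has dimension 4 - 1 = 3, so there are 3 Jordan blocks; the rank sequence gives block sizes [2, 1, 1].

Assembling the blocks gives the Jordan form J above.

J = [[-5, 1, 0, 0], [0, -5, 0, 0], [0, 0, -5, 0], [0, 0, 0, -5]]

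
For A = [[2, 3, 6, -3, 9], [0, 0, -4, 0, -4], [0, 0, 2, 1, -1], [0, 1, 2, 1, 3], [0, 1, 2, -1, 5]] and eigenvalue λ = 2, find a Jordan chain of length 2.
v_1 = [[0, -1, 0, 1, 1]]^T, v_2 = [[3, -2, 0, 1, 1]]^T

We seek v_1 ∈ ker((A - 2I)^2) \ ker(A - 2I), then set v_{i+1} = (A - 2I) v_i.

One such chain is v_1 = [[0, -1, 0, 1, 1]]^T, v_2 = [[3, -2, 0, 1, 1]]^T. Check: (A - 2I) v_2 = [[0, 0, 0, 0, 0]]^T = 0.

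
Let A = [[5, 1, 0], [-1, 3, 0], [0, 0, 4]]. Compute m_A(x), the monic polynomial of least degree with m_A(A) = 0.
m_A(x) = (x - 4)^2

The characteristic polynomial factors as (x - 4)^3. The minimal polynomial is ∏(x - λ)^{k_λ} where k_λ is the size of the largest Jordan block at λ.

For λ = 4: rank(A - 4I) = 1, and the largest Jordan block has size 2 (the smallest k with rank((A - 4I)^k) = rank((A - 4I)^(k+1))).

So m_A(x) = (x - 4)^2.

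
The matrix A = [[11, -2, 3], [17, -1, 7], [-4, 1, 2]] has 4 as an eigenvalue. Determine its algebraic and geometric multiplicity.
The characteristic polynomial is (x - 4)^3, so the factor x - 4 appears with exponent 3: the algebraic multiplicity is 3.

rank(A - 4I) = 2, so the eigenspace has dimension 3 - 2 = 1: the geometric multiplicity is 1.

Since 1 < 3, A is not diagonalizable.

algebraic multiplicity 3, geometric multiplicity 1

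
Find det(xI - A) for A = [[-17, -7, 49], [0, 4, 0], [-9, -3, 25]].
xI - A = [[x + 17, 7, -49], [0, x - 4, 0], [9, 3, x - 25]].

Expanding det(xI - A) along the first row:
det(xI - A) = + (x + 17)·det([[x - 4, 0], [3, x - 25]]) - (7)·det([[0, 0], [9, x - 25]]) + (-49)·det([[0, x - 4], [9, 3]]).

Evaluating gives χ_A(x) = x^3 - 12x^2 + 48x - 64 = (x - 4)^3.

χ_A(x) = (x - 4)^3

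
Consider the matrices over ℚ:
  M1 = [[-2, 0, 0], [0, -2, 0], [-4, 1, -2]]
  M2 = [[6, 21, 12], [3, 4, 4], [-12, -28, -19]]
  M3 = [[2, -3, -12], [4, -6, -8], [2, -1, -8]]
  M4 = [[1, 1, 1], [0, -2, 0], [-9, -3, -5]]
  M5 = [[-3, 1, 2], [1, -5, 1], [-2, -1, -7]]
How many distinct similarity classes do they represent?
4 classes: {M1, M4}, {M2}, {M3}, {M5}

Characteristic polynomials: χ_{M1} = (x + 2)^3, χ_{M2} = (x + 3)^3, χ_{M3} = (x + 4)^3, χ_{M4} = (x + 2)^3, χ_{M5} = (x + 5)^3.

{M1, M4}: invariant factors x + 2, (x + 2)^2.

{M2}: invariant factors x + 3, (x + 3)^2.

{M3}: invariant factors x + 4, (x + 4)^2.

{M5}: invariant factors (x + 5)^3.

Matrices are similar if and only if their invariant-factor lists agree; the partition into similarity classes is {M1, M4}, {M2}, {M3}, {M5}.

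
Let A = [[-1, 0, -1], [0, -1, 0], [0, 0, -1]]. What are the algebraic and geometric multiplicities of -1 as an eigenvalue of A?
The characteristic polynomial is (x + 1)^3, so the factor x + 1 appears with exponent 3: the algebraic multiplicity is 3.

rank(A + I) = 1, so the eigenspace has dimension 3 - 1 = 2: the geometric multiplicity is 2.

Since 2 < 3, A is not diagonalizable.

algebraic multiplicity 3, geometric multiplicity 2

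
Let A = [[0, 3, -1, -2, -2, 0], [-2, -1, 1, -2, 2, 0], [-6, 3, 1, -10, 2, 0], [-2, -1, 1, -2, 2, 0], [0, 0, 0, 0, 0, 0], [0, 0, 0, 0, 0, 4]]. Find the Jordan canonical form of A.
J = [[-2, 0, 0, 0, 0, 0], [0, 0, 1, 0, 0, 0], [0, 0, 0, 0, 0, 0], [0, 0, 0, 0, 0, 0], [0, 0, 0, 0, 0, 0], [0, 0, 0, 0, 0, 4]]

The characteristic polynomial is det(xI - A) = x^4(x - 4)(x + 2), so the eigenvalues are -2 (algebraic multiplicity 1), 0 (algebraic multiplicity 4), 4 (algebraic multiplicity 1).

For λ = -2: algebraic multiplicity 1 gives one 1×1 block.

For λ = 0: rank(A) = 3, rank(A^2) = 2. The eigenspace has dimension 6 - 3 = 3, so there are 3 Jordan blocks; the rank sequence gives block sizes [2, 1, 1].

For λ = 4: algebraic multiplicity 1 gives one 1×1 block.

Assembling the blocks gives the Jordan form J above.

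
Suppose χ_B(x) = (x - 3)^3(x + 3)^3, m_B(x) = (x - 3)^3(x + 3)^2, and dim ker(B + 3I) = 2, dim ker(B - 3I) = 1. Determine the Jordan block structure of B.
λ = -3: algebraic multiplicity 3 (exponent in χ_B), largest block size 2 (exponent in m_B), 2 blocks (geometric multiplicity). These force block sizes [2, 1].
λ = 3: algebraic multiplicity 3 (exponent in χ_B), largest block size 3 (exponent in m_B), 1 block (geometric multiplicity). This forces block sizes [3].

Jordan blocks: (-3, 2), (-3, 1), (3, 3)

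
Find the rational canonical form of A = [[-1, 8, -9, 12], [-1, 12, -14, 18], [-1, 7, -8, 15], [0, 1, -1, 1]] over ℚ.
The invariant factors of A (the non-unit diagonal entries of the Smith normal form of xI - A over ℚ[x]) are (x - 4)(x^3 - 3x - 1), each dividing the next. The characteristic polynomial is their product, (x - 4)(x^3 - 3x - 1).

The rational canonical form is the block-diagonal matrix of companion matrices C(f_i):
R = [[0, 0, 0, -4], [1, 0, 0, -11], [0, 1, 0, 3], [0, 0, 1, 4]].

Note the characteristic polynomial does not split into linear factors over ℚ, so A has no Jordan form over ℚ; the rational canonical form exists over any field.

R = [[0, 0, 0, -4], [1, 0, 0, -11], [0, 1, 0, 3], [0, 0, 1, 4]]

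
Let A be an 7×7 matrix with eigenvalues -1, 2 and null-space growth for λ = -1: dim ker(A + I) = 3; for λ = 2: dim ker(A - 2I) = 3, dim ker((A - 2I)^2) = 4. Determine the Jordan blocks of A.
λ = -1: successive nullity increments [3] count blocks of size ≥ k; block sizes are [1, 1, 1].
λ = 2: successive nullity increments [3, 1] count blocks of size ≥ k; block sizes are [2, 1, 1].

Jordan blocks: (-1, 1), (-1, 1), (-1, 1), (2, 2), (2, 1), (2, 1)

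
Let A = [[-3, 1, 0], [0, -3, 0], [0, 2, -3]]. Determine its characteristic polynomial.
χ_A(x) = (x + 3)^3

xI - A = [[x + 3, -1, 0], [0, x + 3, 0], [0, -2, x + 3]].

Expanding det(xI - A) along the first row:
det(xI - A) = + (x + 3)·det([[x + 3, 0], [-2, x + 3]]) - (-1)·det([[0, 0], [0, x + 3]]) + (0)·det([[0, x + 3], [0, -2]]).

Evaluating gives χ_A(x) = x^3 + 9x^2 + 27x + 27 = (x + 3)^3.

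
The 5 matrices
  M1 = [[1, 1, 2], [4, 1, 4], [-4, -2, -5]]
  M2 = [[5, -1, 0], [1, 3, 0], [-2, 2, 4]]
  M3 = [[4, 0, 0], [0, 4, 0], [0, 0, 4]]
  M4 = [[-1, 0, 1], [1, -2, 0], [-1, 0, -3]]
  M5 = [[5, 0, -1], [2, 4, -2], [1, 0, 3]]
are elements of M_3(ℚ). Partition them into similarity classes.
4 classes: {M1}, {M2, M5}, {M3}, {M4}

Characteristic polynomials: χ_{M1} = (x + 1)^3, χ_{M2} = (x - 4)^3, χ_{M3} = (x - 4)^3, χ_{M4} = (x + 2)^3, χ_{M5} = (x - 4)^3.

{M1}: invariant factors x + 1, (x + 1)^2.

{M2, M5}: invariant factors x - 4, (x - 4)^2.

{M3}: invariant factors x - 4, x - 4, x - 4.

{M4}: invariant factors (x + 2)^3.

Matrices are similar if and only if their invariant-factor lists agree; the partition into similarity classes is {M1}, {M2, M5}, {M3}, {M4}.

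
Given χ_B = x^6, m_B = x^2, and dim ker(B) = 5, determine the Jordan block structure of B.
λ = 0: algebraic multiplicity 6 (exponent in χ_B), largest block size 2 (exponent in m_B), 5 blocks (geometric multiplicity). These force block sizes [2, 1, 1, 1, 1].

Jordan blocks: (0, 2), (0, 1), (0, 1), (0, 1), (0, 1)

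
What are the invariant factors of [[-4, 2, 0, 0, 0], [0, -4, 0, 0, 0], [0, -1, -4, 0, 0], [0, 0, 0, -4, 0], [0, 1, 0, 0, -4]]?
The Jordan structure of A has elementary divisors (x + 4)^2, (x + 4), (x + 4), (x + 4). Arranging the block sizes at each eigenvalue in decreasing order and taking row products gives the invariant factors.

Invariant factors (smallest first, each dividing the next): x + 4, x + 4, x + 4, (x + 4)^2.

Check: the last factor (x + 4)^2 is the minimal polynomial, and the product (x + 4)^5 is the characteristic polynomial.

x + 4, x + 4, x + 4, (x + 4)^2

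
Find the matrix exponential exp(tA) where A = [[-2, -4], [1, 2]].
A has Jordan form J = [[0, 1], [0, 0]] with A = PJP^{-1}, so e^{tA} = P e^{tJ} P^{-1}.

For a Jordan block J_k(λ), e^{tJ_k(λ)} = e^{λt} · (I + tN + t^2 N^2/2! + ... + t^{k-1} N^{k-1}/(k-1)!) where N is the nilpotent superdiagonal part.

Assembling the blocks and conjugating back gives the entries of e^{tA} as shown above.

e^{tA} = [[1 - 2*t, -4*t], [t, 2*t + 1]]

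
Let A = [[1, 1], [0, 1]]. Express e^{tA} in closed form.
A has Jordan form J = [[1, 1], [0, 1]] with A = PJP^{-1}, so e^{tA} = P e^{tJ} P^{-1}.

For a Jordan block J_k(λ), e^{tJ_k(λ)} = e^{λt} · (I + tN + t^2 N^2/2! + ... + t^{k-1} N^{k-1}/(k-1)!) where N is the nilpotent superdiagonal part.

Assembling the blocks and conjugating back gives the entries of e^{tA} as shown above.

e^{tA} = [[e^{t}, t*e^{t}], [0, e^{t}]]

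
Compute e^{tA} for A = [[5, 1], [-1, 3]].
e^{tA} = [[(t + 1)*e^{4*t}, t*e^{4*t}], [-t*e^{4*t}, (1 - t)*e^{4*t}]]

A has Jordan form J = [[4, 1], [0, 4]] with A = PJP^{-1}, so e^{tA} = P e^{tJ} P^{-1}.

For a Jordan block J_k(λ), e^{tJ_k(λ)} = e^{λt} · (I + tN + t^2 N^2/2! + ... + t^{k-1} N^{k-1}/(k-1)!) where N is the nilpotent superdiagonal part.

Assembling the blocks and conjugating back gives the entries of e^{tA} as shown above.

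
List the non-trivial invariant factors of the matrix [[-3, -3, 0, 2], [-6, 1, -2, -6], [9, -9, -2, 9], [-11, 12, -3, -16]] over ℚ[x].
(x + 5)^2, (x + 5)^2

The Jordan structure of A has elementary divisors (x + 5)^2, (x + 5)^2. Arranging the block sizes at each eigenvalue in decreasing order and taking row products gives the invariant factors.

Invariant factors (smallest first, each dividing the next): (x + 5)^2, (x + 5)^2.

Check: the last factor (x + 5)^2 is the minimal polynomial, and the product (x + 5)^4 is the characteristic polynomial.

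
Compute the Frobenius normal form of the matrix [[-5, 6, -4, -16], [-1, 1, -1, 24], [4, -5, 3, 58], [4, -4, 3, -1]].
R = [[0, 0, 0, -18], [1, 0, 0, 24], [0, 1, 0, 13], [0, 0, 1, -2]]

The invariant factors of A (the non-unit diagonal entries of the Smith normal form of xI - A over ℚ[x]) are (x + 3)^2(x^2 - 4x + 2), each dividing the next. The characteristic polynomial is their product, (x + 3)^2(x^2 - 4x + 2).

The rational canonical form is the block-diagonal matrix of companion matrices C(f_i):
R = [[0, 0, 0, -18], [1, 0, 0, 24], [0, 1, 0, 13], [0, 0, 1, -2]].

Note the characteristic polynomial does not split into linear factors over ℚ, so A has no Jordan form over ℚ; the rational canonical form exists over any field.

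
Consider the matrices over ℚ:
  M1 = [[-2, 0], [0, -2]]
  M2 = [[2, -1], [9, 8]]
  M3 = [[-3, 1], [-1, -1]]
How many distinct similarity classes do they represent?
3 classes: {M1}, {M2}, {M3}

Characteristic polynomials: χ_{M1} = (x + 2)^2, χ_{M2} = (x - 5)^2, χ_{M3} = (x + 2)^2.

{M1}: invariant factors x + 2, x + 2.

{M2}: invariant factors (x - 5)^2.

{M3}: invariant factors (x + 2)^2.

Matrices are similar if and only if their invariant-factor lists agree; the partition into similarity classes is {M1}, {M2}, {M3}.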